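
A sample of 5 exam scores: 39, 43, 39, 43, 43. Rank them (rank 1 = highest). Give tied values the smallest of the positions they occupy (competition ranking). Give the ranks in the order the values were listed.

Sorted (descending): 43, 43, 43, 39, 39
The 3 values of 43 occupy positions 1–3 → each gets rank 1.
The 2 values of 39 occupy positions 4–5 → each gets rank 4.

4, 1, 4, 1, 1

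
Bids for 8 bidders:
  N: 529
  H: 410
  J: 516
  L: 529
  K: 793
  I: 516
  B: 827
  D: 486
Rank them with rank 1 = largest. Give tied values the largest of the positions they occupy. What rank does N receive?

4

Sorted (descending): 827, 793, 529, 529, 516, 516, 486, 410
The 2 values of 529 occupy positions 3–4 → each gets rank 4.
The 2 values of 516 occupy positions 5–6 → each gets rank 6.
N has value 529 → rank 4.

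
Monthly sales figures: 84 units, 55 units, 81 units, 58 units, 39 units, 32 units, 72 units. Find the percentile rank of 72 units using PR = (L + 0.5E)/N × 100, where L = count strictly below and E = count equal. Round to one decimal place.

64.3

N = 7.
Strictly below 72: 4. Equal to 72: 1.
PR = (4 + 0.5·1)/7 × 100 = 64.3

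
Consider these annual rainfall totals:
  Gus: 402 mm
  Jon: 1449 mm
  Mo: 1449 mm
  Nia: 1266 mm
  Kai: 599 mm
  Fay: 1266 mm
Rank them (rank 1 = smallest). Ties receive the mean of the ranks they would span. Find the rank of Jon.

5.5

Sorted (ascending): 402, 599, 1266, 1266, 1449, 1449
The 2 values of 1266 occupy positions 3–4 → average rank (3+4)/2 = 3.5.
The 2 values of 1449 occupy positions 5–6 → average rank (5+6)/2 = 5.5.
Jon has value 1449 mm → rank 5.5.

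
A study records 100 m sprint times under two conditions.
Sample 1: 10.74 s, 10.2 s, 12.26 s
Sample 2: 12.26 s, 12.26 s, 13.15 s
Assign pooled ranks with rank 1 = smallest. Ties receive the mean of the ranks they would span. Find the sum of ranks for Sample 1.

7

Sorted (ascending): 10.2, 10.74, 12.26, 12.26, 12.26, 13.15
The 3 values of 12.26 occupy positions 3–5 → average rank 4.
Sample 1 values → pooled ranks: 10.74→2, 10.2→1, 12.26→4
Rank sum = 2 + 1 + 4 = 7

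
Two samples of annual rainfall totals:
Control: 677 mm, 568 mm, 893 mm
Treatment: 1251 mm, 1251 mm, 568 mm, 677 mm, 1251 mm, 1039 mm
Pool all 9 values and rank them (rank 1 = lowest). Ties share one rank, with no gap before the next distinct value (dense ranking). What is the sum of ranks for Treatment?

Sorted (ascending): 568, 568, 677, 677, 893, 1039, 1251, 1251, 1251
The 2 values of 568 share dense rank 1.
The 2 values of 677 share dense rank 2.
The 3 values of 1251 share dense rank 5.
Remaining distinct values take the next consecutive integers.
Treatment values → pooled ranks: 1251→5, 1251→5, 568→1, 677→2, 1251→5, 1039→4
Rank sum = 5 + 5 + 1 + 2 + 5 + 4 = 22

22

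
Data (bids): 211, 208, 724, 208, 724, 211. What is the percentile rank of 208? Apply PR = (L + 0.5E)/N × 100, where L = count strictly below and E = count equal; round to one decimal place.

N = 6.
Strictly below 208: 0. Equal to 208: 2.
PR = (0 + 0.5·2)/6 × 100 = 16.7

16.7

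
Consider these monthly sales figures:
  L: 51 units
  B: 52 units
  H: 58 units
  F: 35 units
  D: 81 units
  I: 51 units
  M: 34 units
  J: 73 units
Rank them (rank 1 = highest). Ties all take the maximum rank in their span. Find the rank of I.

Sorted (descending): 81, 73, 58, 52, 51, 51, 35, 34
The 2 values of 51 occupy positions 5–6 → each gets rank 6.
I has value 51 units → rank 6.

6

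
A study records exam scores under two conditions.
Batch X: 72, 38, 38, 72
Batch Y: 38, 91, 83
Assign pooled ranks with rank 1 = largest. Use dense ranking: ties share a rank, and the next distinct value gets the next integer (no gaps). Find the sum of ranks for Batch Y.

Sorted (descending): 91, 83, 72, 72, 38, 38, 38
The 2 values of 72 share dense rank 3.
The 3 values of 38 share dense rank 4.
Remaining distinct values take the next consecutive integers.
Batch Y values → pooled ranks: 38→4, 91→1, 83→2
Rank sum = 4 + 1 + 2 = 7

7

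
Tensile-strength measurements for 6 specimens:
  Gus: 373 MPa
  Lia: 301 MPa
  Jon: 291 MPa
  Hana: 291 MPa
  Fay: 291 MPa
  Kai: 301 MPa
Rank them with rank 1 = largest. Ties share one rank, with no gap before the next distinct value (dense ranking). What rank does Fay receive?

Sorted (descending): 373, 301, 301, 291, 291, 291
The 2 values of 301 share dense rank 2.
The 3 values of 291 share dense rank 3.
Remaining distinct values take the next consecutive integers.
Fay has value 291 MPa → rank 3.

3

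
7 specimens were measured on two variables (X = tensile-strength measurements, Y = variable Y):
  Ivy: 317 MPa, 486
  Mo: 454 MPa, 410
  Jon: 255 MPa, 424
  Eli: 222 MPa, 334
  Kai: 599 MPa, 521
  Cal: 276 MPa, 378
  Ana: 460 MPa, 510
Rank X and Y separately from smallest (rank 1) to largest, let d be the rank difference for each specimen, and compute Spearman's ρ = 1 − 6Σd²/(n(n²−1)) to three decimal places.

0.821

Ranks of variable 1: 4, 5, 2, 1, 7, 3, 6
Ranks of variable 2: 5, 3, 4, 1, 7, 2, 6
d = r₁ − r₂: -1, 2, -2, 0, 0, 1, 0
d²: 1, 4, 4, 0, 0, 1, 0; Σd² = 10
ρ = 1 − 6·10/(7·48) = 1 − 60/336 = 0.821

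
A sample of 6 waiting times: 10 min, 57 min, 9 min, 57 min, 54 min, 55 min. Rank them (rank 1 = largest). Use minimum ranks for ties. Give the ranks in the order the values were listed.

Sorted (descending): 57, 57, 55, 54, 10, 9
The 2 values of 57 occupy positions 1–2 → each gets rank 1.

5, 1, 6, 1, 4, 3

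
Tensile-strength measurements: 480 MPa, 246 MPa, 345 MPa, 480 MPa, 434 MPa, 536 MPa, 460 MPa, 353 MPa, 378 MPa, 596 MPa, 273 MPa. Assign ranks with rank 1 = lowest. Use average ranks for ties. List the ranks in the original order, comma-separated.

8.5, 1, 3, 8.5, 6, 10, 7, 4, 5, 11, 2

Sorted (ascending): 246, 273, 345, 353, 378, 434, 460, 480, 480, 536, 596
The 2 values of 480 occupy positions 8–9 → average rank (8+9)/2 = 8.5.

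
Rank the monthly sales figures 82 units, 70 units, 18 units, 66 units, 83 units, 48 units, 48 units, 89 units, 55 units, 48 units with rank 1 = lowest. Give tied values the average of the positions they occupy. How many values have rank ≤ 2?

Sorted (ascending): 18, 48, 48, 48, 55, 66, 70, 82, 83, 89
The 3 values of 48 occupy positions 2–4 → average rank 3.
Ranks ≤ 2: {1} → 1 value.

1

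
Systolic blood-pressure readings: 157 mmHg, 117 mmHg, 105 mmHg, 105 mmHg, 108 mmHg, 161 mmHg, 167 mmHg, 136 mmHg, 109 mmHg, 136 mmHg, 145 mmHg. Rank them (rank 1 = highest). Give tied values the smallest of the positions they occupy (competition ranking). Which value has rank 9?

108

Sorted (descending): 167, 161, 157, 145, 136, 136, 117, 109, 108, 105, 105
The 2 values of 136 occupy positions 5–6 → each gets rank 5.
The 2 values of 105 occupy positions 10–11 → each gets rank 10.
Rank 9 → value 108.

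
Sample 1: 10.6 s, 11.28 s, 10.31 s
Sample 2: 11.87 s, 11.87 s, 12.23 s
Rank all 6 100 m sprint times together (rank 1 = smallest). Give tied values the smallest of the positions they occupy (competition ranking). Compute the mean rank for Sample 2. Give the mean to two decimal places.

Sorted (ascending): 10.31, 10.6, 11.28, 11.87, 11.87, 12.23
The 2 values of 11.87 occupy positions 4–5 → each gets rank 4.
Sample 2 values → pooled ranks: 11.87→4, 11.87→4, 12.23→6
Mean rank = (4 + 4 + 6) / 3 = 4.67

4.67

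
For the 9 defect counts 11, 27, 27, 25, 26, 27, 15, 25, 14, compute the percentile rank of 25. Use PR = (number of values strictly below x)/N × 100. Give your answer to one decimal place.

33.3

N = 9.
Strictly below 25: 3. Equal to 25: 2.
PR = 3/9 × 100 = 33.3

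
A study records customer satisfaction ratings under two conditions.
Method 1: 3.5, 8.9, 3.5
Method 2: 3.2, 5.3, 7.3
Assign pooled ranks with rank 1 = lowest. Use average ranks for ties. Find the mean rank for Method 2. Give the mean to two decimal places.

Sorted (ascending): 3.2, 3.5, 3.5, 5.3, 7.3, 8.9
The 2 values of 3.5 occupy positions 2–3 → average rank (2+3)/2 = 2.5.
Method 2 values → pooled ranks: 3.2→1, 5.3→4, 7.3→5
Mean rank = (1 + 4 + 5) / 3 = 3.33

3.33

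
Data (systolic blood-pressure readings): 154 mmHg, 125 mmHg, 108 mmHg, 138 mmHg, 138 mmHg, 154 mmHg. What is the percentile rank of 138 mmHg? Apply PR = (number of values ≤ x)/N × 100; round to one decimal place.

66.7

N = 6.
Strictly below 138: 2. Equal to 138: 2.
PR = 4/6 × 100 = 66.7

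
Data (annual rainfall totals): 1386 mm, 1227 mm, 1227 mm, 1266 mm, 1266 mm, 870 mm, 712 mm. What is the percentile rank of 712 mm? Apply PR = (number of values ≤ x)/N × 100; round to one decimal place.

14.3

N = 7.
Strictly below 712: 0. Equal to 712: 1.
PR = 1/7 × 100 = 14.3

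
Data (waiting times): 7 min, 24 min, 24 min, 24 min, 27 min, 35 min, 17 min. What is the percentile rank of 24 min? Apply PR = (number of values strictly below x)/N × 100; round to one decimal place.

28.6

N = 7.
Strictly below 24: 2. Equal to 24: 3.
PR = 2/7 × 100 = 28.6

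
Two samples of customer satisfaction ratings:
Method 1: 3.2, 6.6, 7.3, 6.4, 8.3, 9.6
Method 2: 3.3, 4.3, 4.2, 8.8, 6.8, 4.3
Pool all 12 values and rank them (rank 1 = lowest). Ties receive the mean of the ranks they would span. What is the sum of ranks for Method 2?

33

Sorted (ascending): 3.2, 3.3, 4.2, 4.3, 4.3, 6.4, 6.6, 6.8, 7.3, 8.3, 8.8, 9.6
The 2 values of 4.3 occupy positions 4–5 → average rank (4+5)/2 = 4.5.
Method 2 values → pooled ranks: 3.3→2, 4.3→4.5, 4.2→3, 8.8→11, 6.8→8, 4.3→4.5
Rank sum = 2 + 4.5 + 3 + 11 + 8 + 4.5 = 33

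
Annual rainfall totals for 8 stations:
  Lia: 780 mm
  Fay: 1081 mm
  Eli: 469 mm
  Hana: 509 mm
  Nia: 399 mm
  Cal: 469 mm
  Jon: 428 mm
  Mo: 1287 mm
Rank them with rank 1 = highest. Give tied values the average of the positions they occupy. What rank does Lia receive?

3

Sorted (descending): 1287, 1081, 780, 509, 469, 469, 428, 399
The 2 values of 469 occupy positions 5–6 → average rank (5+6)/2 = 5.5.
Lia has value 780 mm → rank 3.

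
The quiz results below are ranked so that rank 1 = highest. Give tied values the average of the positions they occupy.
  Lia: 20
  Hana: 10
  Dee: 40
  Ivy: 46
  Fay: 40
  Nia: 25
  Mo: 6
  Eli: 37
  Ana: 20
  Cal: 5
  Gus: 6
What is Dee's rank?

2.5

Sorted (descending): 46, 40, 40, 37, 25, 20, 20, 10, 6, 6, 5
The 2 values of 40 occupy positions 2–3 → average rank (2+3)/2 = 2.5.
The 2 values of 20 occupy positions 6–7 → average rank (6+7)/2 = 6.5.
The 2 values of 6 occupy positions 9–10 → average rank (9+10)/2 = 9.5.
Dee has value 40 → rank 2.5.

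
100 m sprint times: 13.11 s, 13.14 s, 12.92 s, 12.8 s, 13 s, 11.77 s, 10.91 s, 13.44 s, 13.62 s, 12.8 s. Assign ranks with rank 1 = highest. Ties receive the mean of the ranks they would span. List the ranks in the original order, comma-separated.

Sorted (descending): 13.62, 13.44, 13.14, 13.11, 13, 12.92, 12.8, 12.8, 11.77, 10.91
The 2 values of 12.8 occupy positions 7–8 → average rank (7+8)/2 = 7.5.

4, 3, 6, 7.5, 5, 9, 10, 2, 1, 7.5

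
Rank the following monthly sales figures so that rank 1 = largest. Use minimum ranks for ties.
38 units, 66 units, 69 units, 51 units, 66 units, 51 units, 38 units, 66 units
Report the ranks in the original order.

7, 2, 1, 5, 2, 5, 7, 2

Sorted (descending): 69, 66, 66, 66, 51, 51, 38, 38
The 3 values of 66 occupy positions 2–4 → each gets rank 2.
The 2 values of 51 occupy positions 5–6 → each gets rank 5.
The 2 values of 38 occupy positions 7–8 → each gets rank 7.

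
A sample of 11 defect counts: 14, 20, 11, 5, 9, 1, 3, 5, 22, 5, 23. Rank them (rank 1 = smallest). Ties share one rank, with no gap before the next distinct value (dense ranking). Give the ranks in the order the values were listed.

6, 7, 5, 3, 4, 1, 2, 3, 8, 3, 9

Sorted (ascending): 1, 3, 5, 5, 5, 9, 11, 14, 20, 22, 23
The 3 values of 5 share dense rank 3.
Remaining distinct values take the next consecutive integers.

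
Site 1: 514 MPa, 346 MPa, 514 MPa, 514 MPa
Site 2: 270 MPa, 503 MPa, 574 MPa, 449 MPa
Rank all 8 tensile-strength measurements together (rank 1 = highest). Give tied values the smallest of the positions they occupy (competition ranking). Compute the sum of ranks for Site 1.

13

Sorted (descending): 574, 514, 514, 514, 503, 449, 346, 270
The 3 values of 514 occupy positions 2–4 → each gets rank 2.
Site 1 values → pooled ranks: 514→2, 346→7, 514→2, 514→2
Rank sum = 2 + 7 + 2 + 2 = 13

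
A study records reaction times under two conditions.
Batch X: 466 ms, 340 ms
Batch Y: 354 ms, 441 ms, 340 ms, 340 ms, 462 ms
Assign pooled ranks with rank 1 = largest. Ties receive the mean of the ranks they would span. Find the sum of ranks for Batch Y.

Sorted (descending): 466, 462, 441, 354, 340, 340, 340
The 3 values of 340 occupy positions 5–7 → average rank 6.
Batch Y values → pooled ranks: 354→4, 441→3, 340→6, 340→6, 462→2
Rank sum = 4 + 3 + 6 + 6 + 2 = 21

21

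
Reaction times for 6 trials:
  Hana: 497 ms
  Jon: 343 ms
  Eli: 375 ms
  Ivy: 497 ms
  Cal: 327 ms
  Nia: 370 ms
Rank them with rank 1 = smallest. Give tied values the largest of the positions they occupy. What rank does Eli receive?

Sorted (ascending): 327, 343, 370, 375, 497, 497
The 2 values of 497 occupy positions 5–6 → each gets rank 6.
Eli has value 375 ms → rank 4.

4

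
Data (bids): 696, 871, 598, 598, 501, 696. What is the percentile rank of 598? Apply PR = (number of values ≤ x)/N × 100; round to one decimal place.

N = 6.
Strictly below 598: 1. Equal to 598: 2.
PR = 3/6 × 100 = 50.0

50.0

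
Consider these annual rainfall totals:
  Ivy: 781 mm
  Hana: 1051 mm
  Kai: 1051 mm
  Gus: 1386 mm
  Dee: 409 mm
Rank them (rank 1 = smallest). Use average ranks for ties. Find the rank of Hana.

Sorted (ascending): 409, 781, 1051, 1051, 1386
The 2 values of 1051 occupy positions 3–4 → average rank (3+4)/2 = 3.5.
Hana has value 1051 mm → rank 3.5.

3.5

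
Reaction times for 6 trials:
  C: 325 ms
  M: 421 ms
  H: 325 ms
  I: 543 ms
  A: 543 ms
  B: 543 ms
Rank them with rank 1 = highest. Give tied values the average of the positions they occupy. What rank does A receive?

Sorted (descending): 543, 543, 543, 421, 325, 325
The 3 values of 543 occupy positions 1–3 → average rank 2.
The 2 values of 325 occupy positions 5–6 → average rank (5+6)/2 = 5.5.
A has value 543 ms → rank 2.

2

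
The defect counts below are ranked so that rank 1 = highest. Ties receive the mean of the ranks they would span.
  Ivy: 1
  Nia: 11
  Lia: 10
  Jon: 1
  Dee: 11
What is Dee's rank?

Sorted (descending): 11, 11, 10, 1, 1
The 2 values of 11 occupy positions 1–2 → average rank (1+2)/2 = 1.5.
The 2 values of 1 occupy positions 4–5 → average rank (4+5)/2 = 4.5.
Dee has value 11 → rank 1.5.

1.5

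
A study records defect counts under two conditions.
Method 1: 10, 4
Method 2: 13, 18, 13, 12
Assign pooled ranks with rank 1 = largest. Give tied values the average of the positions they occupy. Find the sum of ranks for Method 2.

10

Sorted (descending): 18, 13, 13, 12, 10, 4
The 2 values of 13 occupy positions 2–3 → average rank (2+3)/2 = 2.5.
Method 2 values → pooled ranks: 13→2.5, 18→1, 13→2.5, 12→4
Rank sum = 2.5 + 1 + 2.5 + 4 = 10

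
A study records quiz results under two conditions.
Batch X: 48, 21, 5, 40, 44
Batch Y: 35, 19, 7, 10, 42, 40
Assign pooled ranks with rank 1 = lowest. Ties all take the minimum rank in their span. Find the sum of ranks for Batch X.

Sorted (ascending): 5, 7, 10, 19, 21, 35, 40, 40, 42, 44, 48
The 2 values of 40 occupy positions 7–8 → each gets rank 7.
Batch X values → pooled ranks: 48→11, 21→5, 5→1, 40→7, 44→10
Rank sum = 11 + 5 + 1 + 7 + 10 = 34

34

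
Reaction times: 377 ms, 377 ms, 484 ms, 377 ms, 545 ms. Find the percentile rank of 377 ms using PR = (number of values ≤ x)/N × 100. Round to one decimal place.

N = 5.
Strictly below 377: 0. Equal to 377: 3.
PR = 3/5 × 100 = 60.0

60.0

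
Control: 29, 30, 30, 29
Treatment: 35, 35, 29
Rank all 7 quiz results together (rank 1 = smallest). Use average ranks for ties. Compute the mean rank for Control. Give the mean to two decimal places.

3.25

Sorted (ascending): 29, 29, 29, 30, 30, 35, 35
The 3 values of 29 occupy positions 1–3 → average rank 2.
The 2 values of 30 occupy positions 4–5 → average rank (4+5)/2 = 4.5.
The 2 values of 35 occupy positions 6–7 → average rank (6+7)/2 = 6.5.
Control values → pooled ranks: 29→2, 30→4.5, 30→4.5, 29→2
Mean rank = (2 + 4.5 + 4.5 + 2) / 4 = 3.25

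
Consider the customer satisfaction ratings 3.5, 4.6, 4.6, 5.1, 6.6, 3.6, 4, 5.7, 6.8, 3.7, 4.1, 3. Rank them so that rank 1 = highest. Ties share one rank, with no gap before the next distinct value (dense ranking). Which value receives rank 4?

Sorted (descending): 6.8, 6.6, 5.7, 5.1, 4.6, 4.6, 4.1, 4, 3.7, 3.6, 3.5, 3
The 2 values of 4.6 share dense rank 5.
Remaining distinct values take the next consecutive integers.
Rank 4 → value 5.1.

5.1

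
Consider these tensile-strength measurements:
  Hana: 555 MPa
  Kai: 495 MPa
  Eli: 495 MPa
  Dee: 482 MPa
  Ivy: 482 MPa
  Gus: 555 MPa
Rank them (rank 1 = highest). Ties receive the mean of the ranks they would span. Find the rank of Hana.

Sorted (descending): 555, 555, 495, 495, 482, 482
The 2 values of 555 occupy positions 1–2 → average rank (1+2)/2 = 1.5.
The 2 values of 495 occupy positions 3–4 → average rank (3+4)/2 = 3.5.
The 2 values of 482 occupy positions 5–6 → average rank (5+6)/2 = 5.5.
Hana has value 555 MPa → rank 1.5.

1.5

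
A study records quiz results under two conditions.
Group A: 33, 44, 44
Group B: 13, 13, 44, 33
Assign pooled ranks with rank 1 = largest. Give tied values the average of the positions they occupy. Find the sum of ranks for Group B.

19.5

Sorted (descending): 44, 44, 44, 33, 33, 13, 13
The 3 values of 44 occupy positions 1–3 → average rank 2.
The 2 values of 33 occupy positions 4–5 → average rank (4+5)/2 = 4.5.
The 2 values of 13 occupy positions 6–7 → average rank (6+7)/2 = 6.5.
Group B values → pooled ranks: 13→6.5, 13→6.5, 44→2, 33→4.5
Rank sum = 6.5 + 6.5 + 2 + 4.5 = 19.5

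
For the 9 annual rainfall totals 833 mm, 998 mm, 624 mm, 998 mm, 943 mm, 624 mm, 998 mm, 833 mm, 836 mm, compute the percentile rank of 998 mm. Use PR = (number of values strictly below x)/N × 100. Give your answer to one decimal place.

66.7

N = 9.
Strictly below 998: 6. Equal to 998: 3.
PR = 6/9 × 100 = 66.7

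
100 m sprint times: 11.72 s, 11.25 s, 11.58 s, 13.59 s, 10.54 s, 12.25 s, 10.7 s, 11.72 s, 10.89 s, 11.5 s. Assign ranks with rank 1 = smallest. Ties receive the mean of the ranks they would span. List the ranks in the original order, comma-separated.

7.5, 4, 6, 10, 1, 9, 2, 7.5, 3, 5

Sorted (ascending): 10.54, 10.7, 10.89, 11.25, 11.5, 11.58, 11.72, 11.72, 12.25, 13.59
The 2 values of 11.72 occupy positions 7–8 → average rank (7+8)/2 = 7.5.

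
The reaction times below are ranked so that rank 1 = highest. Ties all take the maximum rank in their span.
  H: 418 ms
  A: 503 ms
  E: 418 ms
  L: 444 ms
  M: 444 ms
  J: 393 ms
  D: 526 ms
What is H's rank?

Sorted (descending): 526, 503, 444, 444, 418, 418, 393
The 2 values of 444 occupy positions 3–4 → each gets rank 4.
The 2 values of 418 occupy positions 5–6 → each gets rank 6.
H has value 418 ms → rank 6.

6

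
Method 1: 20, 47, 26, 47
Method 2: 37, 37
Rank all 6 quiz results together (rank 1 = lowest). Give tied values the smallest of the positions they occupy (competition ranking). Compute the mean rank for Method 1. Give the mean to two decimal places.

3.25

Sorted (ascending): 20, 26, 37, 37, 47, 47
The 2 values of 37 occupy positions 3–4 → each gets rank 3.
The 2 values of 47 occupy positions 5–6 → each gets rank 5.
Method 1 values → pooled ranks: 20→1, 47→5, 26→2, 47→5
Mean rank = (1 + 5 + 2 + 5) / 4 = 3.25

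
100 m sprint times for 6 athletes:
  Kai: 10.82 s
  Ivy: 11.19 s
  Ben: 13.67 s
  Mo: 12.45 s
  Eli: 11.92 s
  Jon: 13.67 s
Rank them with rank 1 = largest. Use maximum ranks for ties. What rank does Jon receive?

Sorted (descending): 13.67, 13.67, 12.45, 11.92, 11.19, 10.82
The 2 values of 13.67 occupy positions 1–2 → each gets rank 2.
Jon has value 13.67 s → rank 2.

2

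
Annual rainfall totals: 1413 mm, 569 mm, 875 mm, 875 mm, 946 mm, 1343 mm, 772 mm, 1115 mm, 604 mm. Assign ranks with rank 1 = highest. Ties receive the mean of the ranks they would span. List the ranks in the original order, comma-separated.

1, 9, 5.5, 5.5, 4, 2, 7, 3, 8

Sorted (descending): 1413, 1343, 1115, 946, 875, 875, 772, 604, 569
The 2 values of 875 occupy positions 5–6 → average rank (5+6)/2 = 5.5.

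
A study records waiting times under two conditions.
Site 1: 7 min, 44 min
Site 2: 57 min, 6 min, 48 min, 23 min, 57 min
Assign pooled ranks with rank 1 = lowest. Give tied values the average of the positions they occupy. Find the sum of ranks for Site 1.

Sorted (ascending): 6, 7, 23, 44, 48, 57, 57
The 2 values of 57 occupy positions 6–7 → average rank (6+7)/2 = 6.5.
Site 1 values → pooled ranks: 7→2, 44→4
Rank sum = 2 + 4 = 6

6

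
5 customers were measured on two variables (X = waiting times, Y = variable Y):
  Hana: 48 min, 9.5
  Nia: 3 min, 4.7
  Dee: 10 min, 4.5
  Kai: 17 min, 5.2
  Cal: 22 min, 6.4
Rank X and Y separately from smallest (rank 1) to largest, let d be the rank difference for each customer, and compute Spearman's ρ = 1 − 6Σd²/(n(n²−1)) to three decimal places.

0.900

Ranks of variable 1: 5, 1, 2, 3, 4
Ranks of variable 2: 5, 2, 1, 3, 4
d = r₁ − r₂: 0, -1, 1, 0, 0
d²: 0, 1, 1, 0, 0; Σd² = 2
ρ = 1 − 6·2/(5·24) = 1 − 12/120 = 0.900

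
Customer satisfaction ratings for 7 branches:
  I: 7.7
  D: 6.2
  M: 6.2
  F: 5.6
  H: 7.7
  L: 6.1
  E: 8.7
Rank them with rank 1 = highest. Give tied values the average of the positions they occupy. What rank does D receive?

4.5

Sorted (descending): 8.7, 7.7, 7.7, 6.2, 6.2, 6.1, 5.6
The 2 values of 7.7 occupy positions 2–3 → average rank (2+3)/2 = 2.5.
The 2 values of 6.2 occupy positions 4–5 → average rank (4+5)/2 = 4.5.
D has value 6.2 → rank 4.5.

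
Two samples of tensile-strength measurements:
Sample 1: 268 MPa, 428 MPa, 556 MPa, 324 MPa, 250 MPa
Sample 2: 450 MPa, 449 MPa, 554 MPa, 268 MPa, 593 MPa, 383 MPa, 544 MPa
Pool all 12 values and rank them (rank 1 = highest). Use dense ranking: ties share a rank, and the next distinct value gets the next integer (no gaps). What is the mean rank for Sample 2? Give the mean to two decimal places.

5.29

Sorted (descending): 593, 556, 554, 544, 450, 449, 428, 383, 324, 268, 268, 250
The 2 values of 268 share dense rank 10.
Remaining distinct values take the next consecutive integers.
Sample 2 values → pooled ranks: 450→5, 449→6, 554→3, 268→10, 593→1, 383→8, 544→4
Mean rank = (5 + 6 + 3 + 10 + 1 + 8 + 4) / 7 = 5.29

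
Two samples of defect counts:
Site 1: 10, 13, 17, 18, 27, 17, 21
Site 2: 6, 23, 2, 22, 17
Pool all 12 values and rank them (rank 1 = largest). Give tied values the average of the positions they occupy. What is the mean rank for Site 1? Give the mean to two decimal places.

Sorted (descending): 27, 23, 22, 21, 18, 17, 17, 17, 13, 10, 6, 2
The 3 values of 17 occupy positions 6–8 → average rank 7.
Site 1 values → pooled ranks: 10→10, 13→9, 17→7, 18→5, 27→1, 17→7, 21→4
Mean rank = (10 + 9 + 7 + 5 + 1 + 7 + 4) / 7 = 6.14

6.14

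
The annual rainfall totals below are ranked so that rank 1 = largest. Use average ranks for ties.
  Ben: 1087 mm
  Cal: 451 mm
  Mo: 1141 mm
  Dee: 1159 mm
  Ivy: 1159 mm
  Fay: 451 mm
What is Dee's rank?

Sorted (descending): 1159, 1159, 1141, 1087, 451, 451
The 2 values of 1159 occupy positions 1–2 → average rank (1+2)/2 = 1.5.
The 2 values of 451 occupy positions 5–6 → average rank (5+6)/2 = 5.5.
Dee has value 1159 mm → rank 1.5.

1.5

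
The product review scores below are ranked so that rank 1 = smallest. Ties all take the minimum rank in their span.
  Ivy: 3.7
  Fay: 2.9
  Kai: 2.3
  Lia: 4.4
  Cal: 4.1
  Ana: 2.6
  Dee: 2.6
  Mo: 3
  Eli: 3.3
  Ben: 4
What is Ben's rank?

8

Sorted (ascending): 2.3, 2.6, 2.6, 2.9, 3, 3.3, 3.7, 4, 4.1, 4.4
The 2 values of 2.6 occupy positions 2–3 → each gets rank 2.
Ben has value 4 → rank 8.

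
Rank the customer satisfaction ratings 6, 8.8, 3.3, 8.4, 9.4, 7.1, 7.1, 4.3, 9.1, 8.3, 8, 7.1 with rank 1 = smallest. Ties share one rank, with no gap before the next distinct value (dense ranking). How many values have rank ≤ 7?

Sorted (ascending): 3.3, 4.3, 6, 7.1, 7.1, 7.1, 8, 8.3, 8.4, 8.8, 9.1, 9.4
The 3 values of 7.1 share dense rank 4.
Remaining distinct values take the next consecutive integers.
Ranks ≤ 7: {1, 2, 3, 4, 4, 4, 5, 6, 7} → 9 values.

9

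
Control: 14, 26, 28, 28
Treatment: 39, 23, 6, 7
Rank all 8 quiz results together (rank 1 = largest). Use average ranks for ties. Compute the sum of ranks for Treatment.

21

Sorted (descending): 39, 28, 28, 26, 23, 14, 7, 6
The 2 values of 28 occupy positions 2–3 → average rank (2+3)/2 = 2.5.
Treatment values → pooled ranks: 39→1, 23→5, 6→8, 7→7
Rank sum = 1 + 5 + 8 + 7 = 21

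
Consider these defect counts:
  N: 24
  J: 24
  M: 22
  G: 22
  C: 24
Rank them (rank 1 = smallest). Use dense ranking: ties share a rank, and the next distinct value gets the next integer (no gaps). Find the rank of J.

2

Sorted (ascending): 22, 22, 24, 24, 24
The 2 values of 22 share dense rank 1.
The 3 values of 24 share dense rank 2.
J has value 24 → rank 2.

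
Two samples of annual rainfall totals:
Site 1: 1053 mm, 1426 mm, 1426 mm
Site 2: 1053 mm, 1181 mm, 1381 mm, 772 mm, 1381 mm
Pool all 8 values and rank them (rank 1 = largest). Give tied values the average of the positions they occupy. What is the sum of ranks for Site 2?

26.5

Sorted (descending): 1426, 1426, 1381, 1381, 1181, 1053, 1053, 772
The 2 values of 1426 occupy positions 1–2 → average rank (1+2)/2 = 1.5.
The 2 values of 1381 occupy positions 3–4 → average rank (3+4)/2 = 3.5.
The 2 values of 1053 occupy positions 6–7 → average rank (6+7)/2 = 6.5.
Site 2 values → pooled ranks: 1053→6.5, 1181→5, 1381→3.5, 772→8, 1381→3.5
Rank sum = 6.5 + 5 + 3.5 + 8 + 3.5 = 26.5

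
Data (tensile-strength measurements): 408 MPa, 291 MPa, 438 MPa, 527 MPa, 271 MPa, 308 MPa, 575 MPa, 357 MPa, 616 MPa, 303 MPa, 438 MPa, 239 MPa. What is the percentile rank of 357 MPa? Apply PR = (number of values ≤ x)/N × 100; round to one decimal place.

50.0

N = 12.
Strictly below 357: 5. Equal to 357: 1.
PR = 6/12 × 100 = 50.0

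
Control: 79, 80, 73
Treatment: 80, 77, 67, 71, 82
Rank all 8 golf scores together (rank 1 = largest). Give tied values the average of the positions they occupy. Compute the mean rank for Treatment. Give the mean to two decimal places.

Sorted (descending): 82, 80, 80, 79, 77, 73, 71, 67
The 2 values of 80 occupy positions 2–3 → average rank (2+3)/2 = 2.5.
Treatment values → pooled ranks: 80→2.5, 77→5, 67→8, 71→7, 82→1
Mean rank = (2.5 + 5 + 8 + 7 + 1) / 5 = 4.70

4.70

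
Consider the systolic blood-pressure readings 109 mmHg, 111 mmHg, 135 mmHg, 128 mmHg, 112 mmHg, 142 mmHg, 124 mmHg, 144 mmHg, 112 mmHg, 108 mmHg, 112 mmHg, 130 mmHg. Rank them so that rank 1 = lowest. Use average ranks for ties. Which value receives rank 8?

Sorted (ascending): 108, 109, 111, 112, 112, 112, 124, 128, 130, 135, 142, 144
The 3 values of 112 occupy positions 4–6 → average rank 5.
Rank 8 → value 128.

128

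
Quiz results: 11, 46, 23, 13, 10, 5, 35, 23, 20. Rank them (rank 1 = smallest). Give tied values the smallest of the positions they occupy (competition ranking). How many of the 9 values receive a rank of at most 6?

Sorted (ascending): 5, 10, 11, 13, 20, 23, 23, 35, 46
The 2 values of 23 occupy positions 6–7 → each gets rank 6.
Ranks ≤ 6: {1, 2, 3, 4, 5, 6, 6} → 7 values.

7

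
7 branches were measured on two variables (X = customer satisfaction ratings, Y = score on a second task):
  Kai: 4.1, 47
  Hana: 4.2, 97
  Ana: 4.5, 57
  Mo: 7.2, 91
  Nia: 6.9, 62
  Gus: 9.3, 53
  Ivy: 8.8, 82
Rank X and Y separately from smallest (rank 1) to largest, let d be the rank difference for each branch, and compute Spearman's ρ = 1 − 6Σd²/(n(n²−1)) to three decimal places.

0.071

Ranks of variable 1: 1, 2, 3, 5, 4, 7, 6
Ranks of variable 2: 1, 7, 3, 6, 4, 2, 5
d = r₁ − r₂: 0, -5, 0, -1, 0, 5, 1
d²: 0, 25, 0, 1, 0, 25, 1; Σd² = 52
ρ = 1 − 6·52/(7·48) = 1 − 312/336 = 0.071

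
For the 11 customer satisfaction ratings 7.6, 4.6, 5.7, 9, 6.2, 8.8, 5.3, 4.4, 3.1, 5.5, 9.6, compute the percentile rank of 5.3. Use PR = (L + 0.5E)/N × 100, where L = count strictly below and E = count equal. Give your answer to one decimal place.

31.8

N = 11.
Strictly below 5.3: 3. Equal to 5.3: 1.
PR = (3 + 0.5·1)/11 × 100 = 31.8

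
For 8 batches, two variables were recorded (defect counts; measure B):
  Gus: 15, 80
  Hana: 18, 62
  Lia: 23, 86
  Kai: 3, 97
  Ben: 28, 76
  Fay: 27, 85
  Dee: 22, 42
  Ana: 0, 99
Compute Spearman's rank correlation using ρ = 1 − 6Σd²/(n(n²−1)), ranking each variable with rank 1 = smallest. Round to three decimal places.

-0.476

Ranks of variable 1: 3, 4, 6, 2, 8, 7, 5, 1
Ranks of variable 2: 4, 2, 6, 7, 3, 5, 1, 8
d = r₁ − r₂: -1, 2, 0, -5, 5, 2, 4, -7
d²: 1, 4, 0, 25, 25, 4, 16, 49; Σd² = 124
ρ = 1 − 6·124/(8·63) = 1 − 744/504 = -0.476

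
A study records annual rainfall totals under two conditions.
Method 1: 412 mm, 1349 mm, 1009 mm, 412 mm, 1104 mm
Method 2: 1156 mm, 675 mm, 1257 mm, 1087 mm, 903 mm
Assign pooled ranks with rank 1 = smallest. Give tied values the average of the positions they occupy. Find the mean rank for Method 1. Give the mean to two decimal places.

5.00

Sorted (ascending): 412, 412, 675, 903, 1009, 1087, 1104, 1156, 1257, 1349
The 2 values of 412 occupy positions 1–2 → average rank (1+2)/2 = 1.5.
Method 1 values → pooled ranks: 412→1.5, 1349→10, 1009→5, 412→1.5, 1104→7
Mean rank = (1.5 + 10 + 5 + 1.5 + 7) / 5 = 5.00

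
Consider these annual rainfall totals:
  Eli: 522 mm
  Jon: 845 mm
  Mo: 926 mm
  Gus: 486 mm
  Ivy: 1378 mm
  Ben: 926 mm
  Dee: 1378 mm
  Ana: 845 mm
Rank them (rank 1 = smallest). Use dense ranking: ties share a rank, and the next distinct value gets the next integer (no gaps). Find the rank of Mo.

4

Sorted (ascending): 486, 522, 845, 845, 926, 926, 1378, 1378
The 2 values of 845 share dense rank 3.
The 2 values of 926 share dense rank 4.
The 2 values of 1378 share dense rank 5.
Remaining distinct values take the next consecutive integers.
Mo has value 926 mm → rank 4.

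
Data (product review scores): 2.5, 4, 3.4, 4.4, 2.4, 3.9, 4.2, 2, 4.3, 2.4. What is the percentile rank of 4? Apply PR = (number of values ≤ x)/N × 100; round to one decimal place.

N = 10.
Strictly below 4: 6. Equal to 4: 1.
PR = 7/10 × 100 = 70.0

70.0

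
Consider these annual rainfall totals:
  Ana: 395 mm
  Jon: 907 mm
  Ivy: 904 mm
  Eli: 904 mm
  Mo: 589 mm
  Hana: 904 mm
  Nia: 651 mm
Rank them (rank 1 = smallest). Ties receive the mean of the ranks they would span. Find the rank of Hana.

Sorted (ascending): 395, 589, 651, 904, 904, 904, 907
The 3 values of 904 occupy positions 4–6 → average rank 5.
Hana has value 904 mm → rank 5.

5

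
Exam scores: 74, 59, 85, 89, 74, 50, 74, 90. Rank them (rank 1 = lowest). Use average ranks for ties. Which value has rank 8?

90

Sorted (ascending): 50, 59, 74, 74, 74, 85, 89, 90
The 3 values of 74 occupy positions 3–5 → average rank 4.
Rank 8 → value 90.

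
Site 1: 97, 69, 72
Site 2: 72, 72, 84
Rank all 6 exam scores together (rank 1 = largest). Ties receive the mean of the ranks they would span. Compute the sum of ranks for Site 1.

11

Sorted (descending): 97, 84, 72, 72, 72, 69
The 3 values of 72 occupy positions 3–5 → average rank 4.
Site 1 values → pooled ranks: 97→1, 69→6, 72→4
Rank sum = 1 + 6 + 4 = 11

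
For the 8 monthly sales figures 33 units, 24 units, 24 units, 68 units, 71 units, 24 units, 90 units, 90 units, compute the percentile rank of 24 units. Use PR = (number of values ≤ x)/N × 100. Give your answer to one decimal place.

37.5

N = 8.
Strictly below 24: 0. Equal to 24: 3.
PR = 3/8 × 100 = 37.5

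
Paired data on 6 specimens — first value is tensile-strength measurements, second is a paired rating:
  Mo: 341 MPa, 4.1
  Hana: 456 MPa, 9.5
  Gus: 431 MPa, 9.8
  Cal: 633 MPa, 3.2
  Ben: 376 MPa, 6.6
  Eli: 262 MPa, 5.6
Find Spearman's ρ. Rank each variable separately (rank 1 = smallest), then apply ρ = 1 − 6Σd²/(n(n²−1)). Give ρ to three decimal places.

0.029

Ranks of variable 1: 2, 5, 4, 6, 3, 1
Ranks of variable 2: 2, 5, 6, 1, 4, 3
d = r₁ − r₂: 0, 0, -2, 5, -1, -2
d²: 0, 0, 4, 25, 1, 4; Σd² = 34
ρ = 1 − 6·34/(6·35) = 1 − 204/210 = 0.029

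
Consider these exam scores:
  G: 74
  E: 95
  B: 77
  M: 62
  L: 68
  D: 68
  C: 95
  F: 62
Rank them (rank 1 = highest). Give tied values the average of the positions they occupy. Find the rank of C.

Sorted (descending): 95, 95, 77, 74, 68, 68, 62, 62
The 2 values of 95 occupy positions 1–2 → average rank (1+2)/2 = 1.5.
The 2 values of 68 occupy positions 5–6 → average rank (5+6)/2 = 5.5.
The 2 values of 62 occupy positions 7–8 → average rank (7+8)/2 = 7.5.
C has value 95 → rank 1.5.

1.5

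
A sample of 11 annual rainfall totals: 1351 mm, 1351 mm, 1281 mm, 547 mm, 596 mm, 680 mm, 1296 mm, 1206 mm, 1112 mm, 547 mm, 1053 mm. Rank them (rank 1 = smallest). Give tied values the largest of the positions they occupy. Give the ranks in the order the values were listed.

Sorted (ascending): 547, 547, 596, 680, 1053, 1112, 1206, 1281, 1296, 1351, 1351
The 2 values of 547 occupy positions 1–2 → each gets rank 2.
The 2 values of 1351 occupy positions 10–11 → each gets rank 11.

11, 11, 8, 2, 3, 4, 9, 7, 6, 2, 5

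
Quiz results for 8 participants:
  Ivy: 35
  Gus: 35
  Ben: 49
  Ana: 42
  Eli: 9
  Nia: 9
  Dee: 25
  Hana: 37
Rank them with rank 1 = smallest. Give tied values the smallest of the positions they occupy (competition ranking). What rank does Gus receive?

4

Sorted (ascending): 9, 9, 25, 35, 35, 37, 42, 49
The 2 values of 9 occupy positions 1–2 → each gets rank 1.
The 2 values of 35 occupy positions 4–5 → each gets rank 4.
Gus has value 35 → rank 4.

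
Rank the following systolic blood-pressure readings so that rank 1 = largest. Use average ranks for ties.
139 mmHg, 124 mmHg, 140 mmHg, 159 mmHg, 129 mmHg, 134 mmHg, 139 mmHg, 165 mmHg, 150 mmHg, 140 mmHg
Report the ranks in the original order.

6.5, 10, 4.5, 2, 9, 8, 6.5, 1, 3, 4.5

Sorted (descending): 165, 159, 150, 140, 140, 139, 139, 134, 129, 124
The 2 values of 140 occupy positions 4–5 → average rank (4+5)/2 = 4.5.
The 2 values of 139 occupy positions 6–7 → average rank (6+7)/2 = 6.5.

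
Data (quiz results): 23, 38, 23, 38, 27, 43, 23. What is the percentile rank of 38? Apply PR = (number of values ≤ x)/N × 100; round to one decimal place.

N = 7.
Strictly below 38: 4. Equal to 38: 2.
PR = 6/7 × 100 = 85.7

85.7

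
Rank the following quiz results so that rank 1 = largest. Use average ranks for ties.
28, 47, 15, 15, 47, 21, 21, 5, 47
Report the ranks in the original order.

Sorted (descending): 47, 47, 47, 28, 21, 21, 15, 15, 5
The 3 values of 47 occupy positions 1–3 → average rank 2.
The 2 values of 21 occupy positions 5–6 → average rank (5+6)/2 = 5.5.
The 2 values of 15 occupy positions 7–8 → average rank (7+8)/2 = 7.5.

4, 2, 7.5, 7.5, 2, 5.5, 5.5, 9, 2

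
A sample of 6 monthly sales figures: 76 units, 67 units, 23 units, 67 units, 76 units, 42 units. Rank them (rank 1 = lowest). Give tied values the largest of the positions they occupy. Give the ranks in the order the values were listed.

Sorted (ascending): 23, 42, 67, 67, 76, 76
The 2 values of 67 occupy positions 3–4 → each gets rank 4.
The 2 values of 76 occupy positions 5–6 → each gets rank 6.

6, 4, 1, 4, 6, 2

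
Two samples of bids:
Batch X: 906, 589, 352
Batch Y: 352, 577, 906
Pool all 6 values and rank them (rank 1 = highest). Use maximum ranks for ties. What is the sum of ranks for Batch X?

Sorted (descending): 906, 906, 589, 577, 352, 352
The 2 values of 906 occupy positions 1–2 → each gets rank 2.
The 2 values of 352 occupy positions 5–6 → each gets rank 6.
Batch X values → pooled ranks: 906→2, 589→3, 352→6
Rank sum = 2 + 3 + 6 = 11

11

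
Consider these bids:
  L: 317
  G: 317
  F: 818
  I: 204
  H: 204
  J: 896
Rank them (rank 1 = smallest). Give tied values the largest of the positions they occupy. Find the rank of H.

2

Sorted (ascending): 204, 204, 317, 317, 818, 896
The 2 values of 204 occupy positions 1–2 → each gets rank 2.
The 2 values of 317 occupy positions 3–4 → each gets rank 4.
H has value 204 → rank 2.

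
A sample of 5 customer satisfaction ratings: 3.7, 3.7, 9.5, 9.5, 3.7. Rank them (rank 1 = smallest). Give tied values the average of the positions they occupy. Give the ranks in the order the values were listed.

2, 2, 4.5, 4.5, 2

Sorted (ascending): 3.7, 3.7, 3.7, 9.5, 9.5
The 3 values of 3.7 occupy positions 1–3 → average rank 2.
The 2 values of 9.5 occupy positions 4–5 → average rank (4+5)/2 = 4.5.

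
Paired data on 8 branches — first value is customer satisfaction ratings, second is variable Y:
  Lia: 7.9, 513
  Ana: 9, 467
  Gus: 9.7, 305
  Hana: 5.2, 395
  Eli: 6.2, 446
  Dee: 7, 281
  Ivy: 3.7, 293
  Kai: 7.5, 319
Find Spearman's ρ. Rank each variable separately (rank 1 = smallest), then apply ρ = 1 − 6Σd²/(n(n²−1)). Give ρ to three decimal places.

0.310

Ranks of variable 1: 6, 7, 8, 2, 3, 4, 1, 5
Ranks of variable 2: 8, 7, 3, 5, 6, 1, 2, 4
d = r₁ − r₂: -2, 0, 5, -3, -3, 3, -1, 1
d²: 4, 0, 25, 9, 9, 9, 1, 1; Σd² = 58
ρ = 1 − 6·58/(8·63) = 1 − 348/504 = 0.310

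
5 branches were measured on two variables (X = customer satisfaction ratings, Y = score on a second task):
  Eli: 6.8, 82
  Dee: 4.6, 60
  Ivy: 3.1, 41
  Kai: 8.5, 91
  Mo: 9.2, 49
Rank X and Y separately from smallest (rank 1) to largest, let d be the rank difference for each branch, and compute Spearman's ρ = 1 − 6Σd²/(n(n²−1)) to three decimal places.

0.400

Ranks of variable 1: 3, 2, 1, 4, 5
Ranks of variable 2: 4, 3, 1, 5, 2
d = r₁ − r₂: -1, -1, 0, -1, 3
d²: 1, 1, 0, 1, 9; Σd² = 12
ρ = 1 − 6·12/(5·24) = 1 − 72/120 = 0.400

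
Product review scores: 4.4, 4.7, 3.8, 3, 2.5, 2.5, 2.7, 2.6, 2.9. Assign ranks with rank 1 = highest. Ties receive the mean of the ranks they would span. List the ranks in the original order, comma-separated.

Sorted (descending): 4.7, 4.4, 3.8, 3, 2.9, 2.7, 2.6, 2.5, 2.5
The 2 values of 2.5 occupy positions 8–9 → average rank (8+9)/2 = 8.5.

2, 1, 3, 4, 8.5, 8.5, 6, 7, 5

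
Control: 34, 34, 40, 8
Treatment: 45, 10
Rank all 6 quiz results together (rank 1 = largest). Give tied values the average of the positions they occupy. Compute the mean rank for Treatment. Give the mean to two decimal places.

Sorted (descending): 45, 40, 34, 34, 10, 8
The 2 values of 34 occupy positions 3–4 → average rank (3+4)/2 = 3.5.
Treatment values → pooled ranks: 45→1, 10→5
Mean rank = (1 + 5) / 2 = 3.00

3.00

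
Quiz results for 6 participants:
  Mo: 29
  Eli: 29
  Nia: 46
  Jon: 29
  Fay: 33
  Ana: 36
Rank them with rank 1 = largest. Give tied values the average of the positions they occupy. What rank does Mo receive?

5

Sorted (descending): 46, 36, 33, 29, 29, 29
The 3 values of 29 occupy positions 4–6 → average rank 5.
Mo has value 29 → rank 5.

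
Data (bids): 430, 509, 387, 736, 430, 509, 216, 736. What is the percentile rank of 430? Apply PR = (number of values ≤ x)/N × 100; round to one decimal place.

50.0

N = 8.
Strictly below 430: 2. Equal to 430: 2.
PR = 4/8 × 100 = 50.0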